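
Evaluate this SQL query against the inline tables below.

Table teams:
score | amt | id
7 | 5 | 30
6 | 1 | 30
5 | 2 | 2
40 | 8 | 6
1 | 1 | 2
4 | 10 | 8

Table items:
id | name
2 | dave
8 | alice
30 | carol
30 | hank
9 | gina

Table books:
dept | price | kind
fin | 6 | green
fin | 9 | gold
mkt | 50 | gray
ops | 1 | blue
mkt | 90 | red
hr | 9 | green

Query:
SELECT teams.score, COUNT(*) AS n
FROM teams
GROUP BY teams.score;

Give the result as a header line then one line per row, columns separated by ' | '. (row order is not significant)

== RESULT ==
teams.score | n
7 | 1
6 | 1
5 | 1
40 | 1
1 | 1
4 | 1

Derivation:
After GROUP BY (6 rows):
teams.score | n
7 | 1
6 | 1
5 | 1
40 | 1
1 | 1
4 | 1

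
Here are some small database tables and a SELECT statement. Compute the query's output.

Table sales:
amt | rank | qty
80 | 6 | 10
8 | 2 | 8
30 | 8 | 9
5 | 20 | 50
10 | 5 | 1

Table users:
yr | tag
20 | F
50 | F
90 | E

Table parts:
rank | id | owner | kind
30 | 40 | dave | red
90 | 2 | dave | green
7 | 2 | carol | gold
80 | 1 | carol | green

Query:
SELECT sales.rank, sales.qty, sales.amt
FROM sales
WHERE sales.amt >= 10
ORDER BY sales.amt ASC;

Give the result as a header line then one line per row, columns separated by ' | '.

== RESULT ==
sales.rank | sales.qty | sales.amt
5 | 1 | 10
8 | 9 | 30
6 | 10 | 80

Derivation:
After WHERE (3 rows):
sales.amt | sales.rank | sales.qty
80 | 6 | 10
30 | 8 | 9
10 | 5 | 1
After SELECT (3 rows):
sales.rank | sales.qty | sales.amt
6 | 10 | 80
8 | 9 | 30
5 | 1 | 10
After ORDER BY (3 rows):
sales.rank | sales.qty | sales.amt
5 | 1 | 10
8 | 9 | 30
6 | 10 | 80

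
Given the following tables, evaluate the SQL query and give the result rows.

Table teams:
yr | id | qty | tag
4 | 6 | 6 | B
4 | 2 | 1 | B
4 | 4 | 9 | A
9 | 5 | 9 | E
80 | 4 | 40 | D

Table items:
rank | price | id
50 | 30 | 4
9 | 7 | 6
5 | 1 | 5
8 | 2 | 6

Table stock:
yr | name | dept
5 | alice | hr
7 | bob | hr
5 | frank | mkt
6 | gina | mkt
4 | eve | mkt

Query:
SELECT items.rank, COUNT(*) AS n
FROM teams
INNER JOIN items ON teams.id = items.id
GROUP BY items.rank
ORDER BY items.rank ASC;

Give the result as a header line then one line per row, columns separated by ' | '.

== RESULT ==
items.rank | n
5 | 1
8 | 1
9 | 1
50 | 2

Derivation:
After JOIN items (5 rows):
teams.yr | teams.id | teams.qty | teams.tag | items.rank | items.price | items.id
4 | 6 | 6 | B | 9 | 7 | 6
4 | 6 | 6 | B | 8 | 2 | 6
4 | 4 | 9 | A | 50 | 30 | 4
9 | 5 | 9 | E | 5 | 1 | 5
80 | 4 | 40 | D | 50 | 30 | 4
After GROUP BY (4 rows):
items.rank | n
9 | 1
8 | 1
50 | 2
5 | 1
After ORDER BY (4 rows):
items.rank | n
5 | 1
8 | 1
9 | 1
50 | 2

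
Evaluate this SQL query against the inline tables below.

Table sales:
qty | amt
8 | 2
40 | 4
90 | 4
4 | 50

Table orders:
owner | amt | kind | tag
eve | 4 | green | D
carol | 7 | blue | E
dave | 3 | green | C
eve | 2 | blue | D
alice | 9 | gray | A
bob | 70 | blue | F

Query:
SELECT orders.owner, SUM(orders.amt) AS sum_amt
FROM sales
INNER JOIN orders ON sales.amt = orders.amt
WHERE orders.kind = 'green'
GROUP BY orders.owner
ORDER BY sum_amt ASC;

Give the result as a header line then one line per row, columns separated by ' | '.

== RESULT ==
orders.owner | sum_amt
eve | 8

Derivation:
After JOIN orders (3 rows):
sales.qty | sales.amt | orders.owner | orders.amt | orders.kind | orders.tag
8 | 2 | eve | 2 | blue | D
40 | 4 | eve | 4 | green | D
90 | 4 | eve | 4 | green | D
After WHERE (2 rows):
sales.qty | sales.amt | orders.owner | orders.amt | orders.kind | orders.tag
40 | 4 | eve | 4 | green | D
90 | 4 | eve | 4 | green | D
After GROUP BY (1 rows):
orders.owner | sum_amt
eve | 8
After ORDER BY (1 rows):
orders.owner | sum_amt
eve | 8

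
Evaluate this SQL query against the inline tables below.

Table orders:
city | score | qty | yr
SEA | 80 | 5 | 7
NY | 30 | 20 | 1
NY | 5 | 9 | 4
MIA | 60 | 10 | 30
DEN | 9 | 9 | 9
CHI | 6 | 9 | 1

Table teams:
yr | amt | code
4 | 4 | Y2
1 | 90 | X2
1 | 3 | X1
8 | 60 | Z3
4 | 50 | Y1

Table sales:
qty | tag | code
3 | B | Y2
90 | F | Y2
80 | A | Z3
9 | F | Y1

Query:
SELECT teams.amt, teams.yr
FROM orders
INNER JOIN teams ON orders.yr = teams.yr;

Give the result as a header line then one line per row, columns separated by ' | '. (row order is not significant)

After JOIN teams (6 rows):
orders.city | orders.score | orders.qty | orders.yr | teams.yr | teams.amt | teams.code
NY | 30 | 20 | 1 | 1 | 90 | X2
NY | 30 | 20 | 1 | 1 | 3 | X1
NY | 5 | 9 | 4 | 4 | 4 | Y2
NY | 5 | 9 | 4 | 4 | 50 | Y1
CHI | 6 | 9 | 1 | 1 | 90 | X2
CHI | 6 | 9 | 1 | 1 | 3 | X1
After SELECT (6 rows):
teams.amt | teams.yr
90 | 1
3 | 1
4 | 4
50 | 4
90 | 1
3 | 1

== RESULT ==
teams.amt | teams.yr
90 | 1
3 | 1
4 | 4
50 | 4
90 | 1
3 | 1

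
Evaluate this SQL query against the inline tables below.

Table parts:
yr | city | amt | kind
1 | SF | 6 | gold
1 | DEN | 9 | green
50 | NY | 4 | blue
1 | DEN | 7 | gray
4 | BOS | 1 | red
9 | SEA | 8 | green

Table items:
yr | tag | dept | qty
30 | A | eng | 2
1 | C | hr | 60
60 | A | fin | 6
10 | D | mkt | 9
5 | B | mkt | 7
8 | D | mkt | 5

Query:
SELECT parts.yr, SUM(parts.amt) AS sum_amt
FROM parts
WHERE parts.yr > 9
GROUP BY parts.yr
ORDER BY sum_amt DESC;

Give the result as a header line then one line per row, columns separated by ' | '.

After WHERE (1 rows):
parts.yr | parts.city | parts.amt | parts.kind
50 | NY | 4 | blue
After GROUP BY (1 rows):
parts.yr | sum_amt
50 | 4
After ORDER BY (1 rows):
parts.yr | sum_amt
50 | 4

== RESULT ==
parts.yr | sum_amt
50 | 4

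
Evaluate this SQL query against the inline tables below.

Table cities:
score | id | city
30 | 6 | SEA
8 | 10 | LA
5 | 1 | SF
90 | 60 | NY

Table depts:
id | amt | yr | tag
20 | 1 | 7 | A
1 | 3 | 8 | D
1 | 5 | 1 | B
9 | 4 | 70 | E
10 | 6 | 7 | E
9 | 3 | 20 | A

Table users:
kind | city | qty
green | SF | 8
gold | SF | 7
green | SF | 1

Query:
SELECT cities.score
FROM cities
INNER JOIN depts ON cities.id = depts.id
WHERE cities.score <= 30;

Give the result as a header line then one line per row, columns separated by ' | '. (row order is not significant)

After JOIN depts (3 rows):
cities.score | cities.id | cities.city | depts.id | depts.amt | depts.yr | depts.tag
8 | 10 | LA | 10 | 6 | 7 | E
5 | 1 | SF | 1 | 3 | 8 | D
5 | 1 | SF | 1 | 5 | 1 | B
After WHERE (3 rows):
cities.score | cities.id | cities.city | depts.id | depts.amt | depts.yr | depts.tag
8 | 10 | LA | 10 | 6 | 7 | E
5 | 1 | SF | 1 | 3 | 8 | D
5 | 1 | SF | 1 | 5 | 1 | B
After SELECT (3 rows):
cities.score
8
5
5

== RESULT ==
cities.score
8
5
5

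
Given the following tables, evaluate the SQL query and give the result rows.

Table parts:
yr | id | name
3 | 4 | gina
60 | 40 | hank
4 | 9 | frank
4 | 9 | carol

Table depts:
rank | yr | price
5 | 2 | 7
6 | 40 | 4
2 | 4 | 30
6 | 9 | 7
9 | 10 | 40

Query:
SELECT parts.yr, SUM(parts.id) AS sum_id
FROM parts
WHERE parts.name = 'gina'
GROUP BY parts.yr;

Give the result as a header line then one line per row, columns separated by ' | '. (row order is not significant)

== RESULT ==
parts.yr | sum_id
3 | 4

Derivation:
After WHERE (1 rows):
parts.yr | parts.id | parts.name
3 | 4 | gina
After GROUP BY (1 rows):
parts.yr | sum_id
3 | 4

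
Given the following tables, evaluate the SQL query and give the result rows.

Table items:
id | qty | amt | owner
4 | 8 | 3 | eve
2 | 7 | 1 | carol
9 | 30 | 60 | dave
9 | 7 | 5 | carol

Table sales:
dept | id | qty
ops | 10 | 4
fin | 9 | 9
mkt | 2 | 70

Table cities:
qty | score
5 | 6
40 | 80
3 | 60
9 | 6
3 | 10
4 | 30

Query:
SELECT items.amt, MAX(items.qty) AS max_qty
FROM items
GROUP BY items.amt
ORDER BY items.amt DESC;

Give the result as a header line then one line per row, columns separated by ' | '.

After GROUP BY (4 rows):
items.amt | max_qty
3 | 8
1 | 7
60 | 30
5 | 7
After ORDER BY (4 rows):
items.amt | max_qty
60 | 30
5 | 7
3 | 8
1 | 7

== RESULT ==
items.amt | max_qty
60 | 30
5 | 7
3 | 8
1 | 7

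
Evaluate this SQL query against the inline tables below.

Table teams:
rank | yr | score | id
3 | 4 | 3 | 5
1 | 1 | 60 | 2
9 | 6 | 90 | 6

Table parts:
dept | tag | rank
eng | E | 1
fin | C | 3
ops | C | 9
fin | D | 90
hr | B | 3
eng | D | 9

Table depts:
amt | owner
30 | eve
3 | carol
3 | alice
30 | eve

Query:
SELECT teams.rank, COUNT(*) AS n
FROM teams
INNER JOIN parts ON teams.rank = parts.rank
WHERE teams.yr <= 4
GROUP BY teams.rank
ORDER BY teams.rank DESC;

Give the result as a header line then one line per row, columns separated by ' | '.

After JOIN parts (5 rows):
teams.rank | teams.yr | teams.score | teams.id | parts.dept | parts.tag | parts.rank
3 | 4 | 3 | 5 | fin | C | 3
3 | 4 | 3 | 5 | hr | B | 3
1 | 1 | 60 | 2 | eng | E | 1
9 | 6 | 90 | 6 | ops | C | 9
9 | 6 | 90 | 6 | eng | D | 9
After WHERE (3 rows):
teams.rank | teams.yr | teams.score | teams.id | parts.dept | parts.tag | parts.rank
3 | 4 | 3 | 5 | fin | C | 3
3 | 4 | 3 | 5 | hr | B | 3
1 | 1 | 60 | 2 | eng | E | 1
After GROUP BY (2 rows):
teams.rank | n
3 | 2
1 | 1
After ORDER BY (2 rows):
teams.rank | n
3 | 2
1 | 1

== RESULT ==
teams.rank | n
3 | 2
1 | 1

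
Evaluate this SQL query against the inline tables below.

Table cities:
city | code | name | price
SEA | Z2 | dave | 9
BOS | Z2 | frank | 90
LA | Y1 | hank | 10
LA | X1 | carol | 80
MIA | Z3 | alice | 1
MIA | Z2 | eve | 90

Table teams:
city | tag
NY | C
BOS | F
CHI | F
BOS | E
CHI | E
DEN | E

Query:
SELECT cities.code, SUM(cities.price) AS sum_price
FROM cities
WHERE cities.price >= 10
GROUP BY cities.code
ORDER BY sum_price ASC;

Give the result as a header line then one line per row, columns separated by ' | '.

After WHERE (4 rows):
cities.city | cities.code | cities.name | cities.price
BOS | Z2 | frank | 90
LA | Y1 | hank | 10
LA | X1 | carol | 80
MIA | Z2 | eve | 90
After GROUP BY (3 rows):
cities.code | sum_price
Z2 | 180
Y1 | 10
X1 | 80
After ORDER BY (3 rows):
cities.code | sum_price
Y1 | 10
X1 | 80
Z2 | 180

== RESULT ==
cities.code | sum_price
Y1 | 10
X1 | 80
Z2 | 180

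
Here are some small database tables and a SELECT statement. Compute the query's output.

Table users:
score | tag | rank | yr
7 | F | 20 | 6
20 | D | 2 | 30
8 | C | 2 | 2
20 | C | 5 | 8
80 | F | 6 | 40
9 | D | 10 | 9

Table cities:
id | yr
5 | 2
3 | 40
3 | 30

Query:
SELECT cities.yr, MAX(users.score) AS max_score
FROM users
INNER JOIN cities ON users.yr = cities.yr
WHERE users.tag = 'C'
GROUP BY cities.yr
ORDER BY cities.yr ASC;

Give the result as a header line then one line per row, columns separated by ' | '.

After JOIN cities (3 rows):
users.score | users.tag | users.rank | users.yr | cities.id | cities.yr
20 | D | 2 | 30 | 3 | 30
8 | C | 2 | 2 | 5 | 2
80 | F | 6 | 40 | 3 | 40
After WHERE (1 rows):
users.score | users.tag | users.rank | users.yr | cities.id | cities.yr
8 | C | 2 | 2 | 5 | 2
After GROUP BY (1 rows):
cities.yr | max_score
2 | 8
After ORDER BY (1 rows):
cities.yr | max_score
2 | 8

== RESULT ==
cities.yr | max_score
2 | 8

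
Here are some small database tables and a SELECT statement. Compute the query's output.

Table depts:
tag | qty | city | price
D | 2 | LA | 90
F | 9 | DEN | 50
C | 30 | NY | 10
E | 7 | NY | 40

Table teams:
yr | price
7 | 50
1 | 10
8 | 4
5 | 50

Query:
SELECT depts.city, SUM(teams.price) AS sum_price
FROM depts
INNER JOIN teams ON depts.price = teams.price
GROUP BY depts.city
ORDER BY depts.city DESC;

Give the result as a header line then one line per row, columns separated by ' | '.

After JOIN teams (3 rows):
depts.tag | depts.qty | depts.city | depts.price | teams.yr | teams.price
F | 9 | DEN | 50 | 7 | 50
F | 9 | DEN | 50 | 5 | 50
C | 30 | NY | 10 | 1 | 10
After GROUP BY (2 rows):
depts.city | sum_price
DEN | 100
NY | 10
After ORDER BY (2 rows):
depts.city | sum_price
NY | 10
DEN | 100

== RESULT ==
depts.city | sum_price
NY | 10
DEN | 100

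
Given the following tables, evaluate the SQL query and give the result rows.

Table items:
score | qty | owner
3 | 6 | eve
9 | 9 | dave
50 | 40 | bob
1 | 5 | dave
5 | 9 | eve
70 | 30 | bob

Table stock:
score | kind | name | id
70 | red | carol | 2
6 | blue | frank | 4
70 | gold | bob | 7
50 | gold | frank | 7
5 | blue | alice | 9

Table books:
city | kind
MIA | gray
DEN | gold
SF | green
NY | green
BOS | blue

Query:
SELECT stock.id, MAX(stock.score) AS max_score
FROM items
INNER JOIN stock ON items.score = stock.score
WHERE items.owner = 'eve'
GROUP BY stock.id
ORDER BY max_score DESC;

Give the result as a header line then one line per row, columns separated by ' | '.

== RESULT ==
stock.id | max_score
9 | 5

Derivation:
After JOIN stock (4 rows):
items.score | items.qty | items.owner | stock.score | stock.kind | stock.name | stock.id
50 | 40 | bob | 50 | gold | frank | 7
5 | 9 | eve | 5 | blue | alice | 9
70 | 30 | bob | 70 | red | carol | 2
70 | 30 | bob | 70 | gold | bob | 7
After WHERE (1 rows):
items.score | items.qty | items.owner | stock.score | stock.kind | stock.name | stock.id
5 | 9 | eve | 5 | blue | alice | 9
After GROUP BY (1 rows):
stock.id | max_score
9 | 5
After ORDER BY (1 rows):
stock.id | max_score
9 | 5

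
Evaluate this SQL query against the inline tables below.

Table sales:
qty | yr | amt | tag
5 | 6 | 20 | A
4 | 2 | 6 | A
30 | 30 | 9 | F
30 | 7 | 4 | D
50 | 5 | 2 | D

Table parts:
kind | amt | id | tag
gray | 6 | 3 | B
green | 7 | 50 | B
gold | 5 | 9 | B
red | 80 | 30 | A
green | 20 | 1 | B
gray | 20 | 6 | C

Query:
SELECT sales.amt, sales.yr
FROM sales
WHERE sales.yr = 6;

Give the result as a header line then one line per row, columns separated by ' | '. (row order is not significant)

After WHERE (1 rows):
sales.qty | sales.yr | sales.amt | sales.tag
5 | 6 | 20 | A
After SELECT (1 rows):
sales.amt | sales.yr
20 | 6

== RESULT ==
sales.amt | sales.yr
20 | 6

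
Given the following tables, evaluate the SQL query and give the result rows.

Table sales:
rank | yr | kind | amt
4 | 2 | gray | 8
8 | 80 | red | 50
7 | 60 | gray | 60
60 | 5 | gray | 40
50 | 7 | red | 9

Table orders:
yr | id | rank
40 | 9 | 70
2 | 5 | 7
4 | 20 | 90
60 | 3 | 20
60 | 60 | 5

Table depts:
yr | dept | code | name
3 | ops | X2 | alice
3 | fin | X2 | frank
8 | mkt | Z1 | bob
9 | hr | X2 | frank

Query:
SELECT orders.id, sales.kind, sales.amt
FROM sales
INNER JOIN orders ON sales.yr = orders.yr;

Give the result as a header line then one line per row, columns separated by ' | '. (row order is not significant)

== RESULT ==
orders.id | sales.kind | sales.amt
5 | gray | 8
3 | gray | 60
60 | gray | 60

Derivation:
After JOIN orders (3 rows):
sales.rank | sales.yr | sales.kind | sales.amt | orders.yr | orders.id | orders.rank
4 | 2 | gray | 8 | 2 | 5 | 7
7 | 60 | gray | 60 | 60 | 3 | 20
7 | 60 | gray | 60 | 60 | 60 | 5
After SELECT (3 rows):
orders.id | sales.kind | sales.amt
5 | gray | 8
3 | gray | 60
60 | gray | 60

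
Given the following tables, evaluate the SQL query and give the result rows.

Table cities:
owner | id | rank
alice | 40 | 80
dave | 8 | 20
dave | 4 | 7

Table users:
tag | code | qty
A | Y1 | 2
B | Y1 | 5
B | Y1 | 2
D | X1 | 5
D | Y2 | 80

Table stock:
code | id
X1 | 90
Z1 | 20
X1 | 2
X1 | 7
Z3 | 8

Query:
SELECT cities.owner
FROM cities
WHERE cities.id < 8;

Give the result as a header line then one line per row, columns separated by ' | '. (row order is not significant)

== RESULT ==
cities.owner
dave

Derivation:
After WHERE (1 rows):
cities.owner | cities.id | cities.rank
dave | 4 | 7
After SELECT (1 rows):
cities.owner
dave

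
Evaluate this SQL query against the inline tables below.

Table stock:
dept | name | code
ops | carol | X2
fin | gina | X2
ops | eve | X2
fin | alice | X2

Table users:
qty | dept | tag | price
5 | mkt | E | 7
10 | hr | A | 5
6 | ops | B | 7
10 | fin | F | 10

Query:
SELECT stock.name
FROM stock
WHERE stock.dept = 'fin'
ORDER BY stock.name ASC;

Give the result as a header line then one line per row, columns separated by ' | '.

After WHERE (2 rows):
stock.dept | stock.name | stock.code
fin | gina | X2
fin | alice | X2
After SELECT (2 rows):
stock.name
gina
alice
After ORDER BY (2 rows):
stock.name
alice
gina

== RESULT ==
stock.name
alice
gina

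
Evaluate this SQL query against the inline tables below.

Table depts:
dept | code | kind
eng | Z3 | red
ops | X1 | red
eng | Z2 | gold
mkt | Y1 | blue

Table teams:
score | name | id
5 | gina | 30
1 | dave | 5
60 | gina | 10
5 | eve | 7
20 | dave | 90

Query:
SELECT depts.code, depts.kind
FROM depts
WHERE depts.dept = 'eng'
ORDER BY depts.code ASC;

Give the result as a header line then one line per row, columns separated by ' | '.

== RESULT ==
depts.code | depts.kind
Z2 | gold
Z3 | red

Derivation:
After WHERE (2 rows):
depts.dept | depts.code | depts.kind
eng | Z3 | red
eng | Z2 | gold
After SELECT (2 rows):
depts.code | depts.kind
Z3 | red
Z2 | gold
After ORDER BY (2 rows):
depts.code | depts.kind
Z2 | gold
Z3 | red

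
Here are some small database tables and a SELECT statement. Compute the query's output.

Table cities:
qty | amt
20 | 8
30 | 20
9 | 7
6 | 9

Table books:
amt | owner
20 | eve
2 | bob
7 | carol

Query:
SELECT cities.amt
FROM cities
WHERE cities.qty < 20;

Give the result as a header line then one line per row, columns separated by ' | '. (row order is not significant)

== RESULT ==
cities.amt
7
9

Derivation:
After WHERE (2 rows):
cities.qty | cities.amt
9 | 7
6 | 9
After SELECT (2 rows):
cities.amt
7
9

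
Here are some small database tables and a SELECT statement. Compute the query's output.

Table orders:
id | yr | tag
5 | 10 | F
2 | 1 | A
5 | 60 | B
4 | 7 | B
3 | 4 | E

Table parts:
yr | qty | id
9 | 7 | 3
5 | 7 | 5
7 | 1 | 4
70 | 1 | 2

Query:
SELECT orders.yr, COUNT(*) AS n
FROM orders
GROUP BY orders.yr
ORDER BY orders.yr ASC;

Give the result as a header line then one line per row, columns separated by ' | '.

== RESULT ==
orders.yr | n
1 | 1
4 | 1
7 | 1
10 | 1
60 | 1

Derivation:
After GROUP BY (5 rows):
orders.yr | n
10 | 1
1 | 1
60 | 1
7 | 1
4 | 1
After ORDER BY (5 rows):
orders.yr | n
1 | 1
4 | 1
7 | 1
10 | 1
60 | 1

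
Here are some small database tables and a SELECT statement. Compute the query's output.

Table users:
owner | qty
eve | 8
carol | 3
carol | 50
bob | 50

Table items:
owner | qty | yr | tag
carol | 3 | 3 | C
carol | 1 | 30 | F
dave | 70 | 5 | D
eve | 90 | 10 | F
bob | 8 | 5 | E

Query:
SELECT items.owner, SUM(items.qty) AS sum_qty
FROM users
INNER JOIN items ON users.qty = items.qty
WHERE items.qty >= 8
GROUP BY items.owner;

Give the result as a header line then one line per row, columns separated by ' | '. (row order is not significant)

== RESULT ==
items.owner | sum_qty
bob | 8

Derivation:
After JOIN items (2 rows):
users.owner | users.qty | items.owner | items.qty | items.yr | items.tag
eve | 8 | bob | 8 | 5 | E
carol | 3 | carol | 3 | 3 | C
After WHERE (1 rows):
users.owner | users.qty | items.owner | items.qty | items.yr | items.tag
eve | 8 | bob | 8 | 5 | E
After GROUP BY (1 rows):
items.owner | sum_qty
bob | 8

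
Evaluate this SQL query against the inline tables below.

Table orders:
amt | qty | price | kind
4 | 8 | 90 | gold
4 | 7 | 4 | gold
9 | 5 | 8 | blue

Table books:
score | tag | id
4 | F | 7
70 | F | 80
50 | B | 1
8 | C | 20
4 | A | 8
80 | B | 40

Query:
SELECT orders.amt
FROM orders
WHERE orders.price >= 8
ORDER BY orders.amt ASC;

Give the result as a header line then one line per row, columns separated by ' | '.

After WHERE (2 rows):
orders.amt | orders.qty | orders.price | orders.kind
4 | 8 | 90 | gold
9 | 5 | 8 | blue
After SELECT (2 rows):
orders.amt
4
9
After ORDER BY (2 rows):
orders.amt
4
9

== RESULT ==
orders.amt
4
9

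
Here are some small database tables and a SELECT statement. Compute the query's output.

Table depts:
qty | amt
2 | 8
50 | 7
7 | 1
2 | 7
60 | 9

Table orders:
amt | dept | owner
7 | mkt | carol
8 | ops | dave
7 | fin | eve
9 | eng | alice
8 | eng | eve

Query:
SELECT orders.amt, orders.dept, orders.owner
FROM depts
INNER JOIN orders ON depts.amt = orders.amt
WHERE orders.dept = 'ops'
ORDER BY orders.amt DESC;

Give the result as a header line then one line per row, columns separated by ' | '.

After JOIN orders (7 rows):
depts.qty | depts.amt | orders.amt | orders.dept | orders.owner
2 | 8 | 8 | ops | dave
2 | 8 | 8 | eng | eve
50 | 7 | 7 | mkt | carol
50 | 7 | 7 | fin | eve
2 | 7 | 7 | mkt | carol
2 | 7 | 7 | fin | eve
60 | 9 | 9 | eng | alice
After WHERE (1 rows):
depts.qty | depts.amt | orders.amt | orders.dept | orders.owner
2 | 8 | 8 | ops | dave
After SELECT (1 rows):
orders.amt | orders.dept | orders.owner
8 | ops | dave
After ORDER BY (1 rows):
orders.amt | orders.dept | orders.owner
8 | ops | dave

== RESULT ==
orders.amt | orders.dept | orders.owner
8 | ops | dave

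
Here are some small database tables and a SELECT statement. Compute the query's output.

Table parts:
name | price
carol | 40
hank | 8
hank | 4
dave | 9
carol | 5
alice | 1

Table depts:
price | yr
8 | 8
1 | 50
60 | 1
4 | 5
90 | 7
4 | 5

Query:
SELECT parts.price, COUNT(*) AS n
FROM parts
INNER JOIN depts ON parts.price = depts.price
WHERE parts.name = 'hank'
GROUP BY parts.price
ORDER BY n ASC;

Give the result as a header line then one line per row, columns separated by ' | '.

After JOIN depts (4 rows):
parts.name | parts.price | depts.price | depts.yr
hank | 8 | 8 | 8
hank | 4 | 4 | 5
hank | 4 | 4 | 5
alice | 1 | 1 | 50
After WHERE (3 rows):
parts.name | parts.price | depts.price | depts.yr
hank | 8 | 8 | 8
hank | 4 | 4 | 5
hank | 4 | 4 | 5
After GROUP BY (2 rows):
parts.price | n
8 | 1
4 | 2
After ORDER BY (2 rows):
parts.price | n
8 | 1
4 | 2

== RESULT ==
parts.price | n
8 | 1
4 | 2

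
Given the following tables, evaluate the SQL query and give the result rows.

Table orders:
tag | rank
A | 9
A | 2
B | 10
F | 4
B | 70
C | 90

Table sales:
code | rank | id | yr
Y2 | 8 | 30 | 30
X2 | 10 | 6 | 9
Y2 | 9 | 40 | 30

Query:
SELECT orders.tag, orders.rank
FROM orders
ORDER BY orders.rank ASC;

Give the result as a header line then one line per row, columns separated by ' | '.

== RESULT ==
orders.tag | orders.rank
A | 2
F | 4
A | 9
B | 10
B | 70
C | 90

Derivation:
After SELECT (6 rows):
orders.tag | orders.rank
A | 9
A | 2
B | 10
F | 4
B | 70
C | 90
After ORDER BY (6 rows):
orders.tag | orders.rank
A | 2
F | 4
A | 9
B | 10
B | 70
C | 90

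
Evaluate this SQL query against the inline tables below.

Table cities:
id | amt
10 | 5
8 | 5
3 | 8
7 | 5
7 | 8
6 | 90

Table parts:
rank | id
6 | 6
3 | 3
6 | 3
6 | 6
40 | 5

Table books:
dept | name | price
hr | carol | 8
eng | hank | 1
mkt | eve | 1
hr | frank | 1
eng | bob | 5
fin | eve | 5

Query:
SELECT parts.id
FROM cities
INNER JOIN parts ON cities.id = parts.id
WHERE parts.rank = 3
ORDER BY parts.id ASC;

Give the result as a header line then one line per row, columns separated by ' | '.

== RESULT ==
parts.id
3

Derivation:
After JOIN parts (4 rows):
cities.id | cities.amt | parts.rank | parts.id
3 | 8 | 3 | 3
3 | 8 | 6 | 3
6 | 90 | 6 | 6
6 | 90 | 6 | 6
After WHERE (1 rows):
cities.id | cities.amt | parts.rank | parts.id
3 | 8 | 3 | 3
After SELECT (1 rows):
parts.id
3
After ORDER BY (1 rows):
parts.id
3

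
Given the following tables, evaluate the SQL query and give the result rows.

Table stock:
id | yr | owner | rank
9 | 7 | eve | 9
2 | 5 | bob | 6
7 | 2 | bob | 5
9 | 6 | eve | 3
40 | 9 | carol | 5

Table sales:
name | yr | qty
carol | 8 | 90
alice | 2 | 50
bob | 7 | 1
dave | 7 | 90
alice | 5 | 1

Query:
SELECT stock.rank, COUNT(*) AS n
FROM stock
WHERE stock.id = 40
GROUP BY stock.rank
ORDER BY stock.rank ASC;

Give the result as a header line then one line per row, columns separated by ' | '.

== RESULT ==
stock.rank | n
5 | 1

Derivation:
After WHERE (1 rows):
stock.id | stock.yr | stock.owner | stock.rank
40 | 9 | carol | 5
After GROUP BY (1 rows):
stock.rank | n
5 | 1
After ORDER BY (1 rows):
stock.rank | n
5 | 1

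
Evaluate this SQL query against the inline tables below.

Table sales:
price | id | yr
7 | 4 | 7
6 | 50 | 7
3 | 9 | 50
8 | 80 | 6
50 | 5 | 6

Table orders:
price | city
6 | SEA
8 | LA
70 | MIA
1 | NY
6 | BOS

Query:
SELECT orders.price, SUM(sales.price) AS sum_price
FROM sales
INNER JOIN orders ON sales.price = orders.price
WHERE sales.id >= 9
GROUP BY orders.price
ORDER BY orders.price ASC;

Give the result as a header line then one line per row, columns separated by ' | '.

After JOIN orders (3 rows):
sales.price | sales.id | sales.yr | orders.price | orders.city
6 | 50 | 7 | 6 | SEA
6 | 50 | 7 | 6 | BOS
8 | 80 | 6 | 8 | LA
After WHERE (3 rows):
sales.price | sales.id | sales.yr | orders.price | orders.city
6 | 50 | 7 | 6 | SEA
6 | 50 | 7 | 6 | BOS
8 | 80 | 6 | 8 | LA
After GROUP BY (2 rows):
orders.price | sum_price
6 | 12
8 | 8
After ORDER BY (2 rows):
orders.price | sum_price
6 | 12
8 | 8

== RESULT ==
orders.price | sum_price
6 | 12
8 | 8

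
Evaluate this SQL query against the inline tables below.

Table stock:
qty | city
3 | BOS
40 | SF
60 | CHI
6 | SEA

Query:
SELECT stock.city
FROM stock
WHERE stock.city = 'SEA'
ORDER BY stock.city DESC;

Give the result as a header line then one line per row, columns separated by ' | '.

After WHERE (1 rows):
stock.qty | stock.city
6 | SEA
After SELECT (1 rows):
stock.city
SEA
After ORDER BY (1 rows):
stock.city
SEA

== RESULT ==
stock.city
SEA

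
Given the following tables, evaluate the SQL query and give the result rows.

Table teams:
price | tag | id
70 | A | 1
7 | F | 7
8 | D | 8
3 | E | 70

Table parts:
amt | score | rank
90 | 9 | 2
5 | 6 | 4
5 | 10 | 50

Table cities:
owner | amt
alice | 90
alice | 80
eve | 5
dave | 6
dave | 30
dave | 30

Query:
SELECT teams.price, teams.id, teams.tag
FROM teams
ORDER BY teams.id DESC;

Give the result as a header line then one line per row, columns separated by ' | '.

After SELECT (4 rows):
teams.price | teams.id | teams.tag
70 | 1 | A
7 | 7 | F
8 | 8 | D
3 | 70 | E
After ORDER BY (4 rows):
teams.price | teams.id | teams.tag
3 | 70 | E
8 | 8 | D
7 | 7 | F
70 | 1 | A

== RESULT ==
teams.price | teams.id | teams.tag
3 | 70 | E
8 | 8 | D
7 | 7 | F
70 | 1 | A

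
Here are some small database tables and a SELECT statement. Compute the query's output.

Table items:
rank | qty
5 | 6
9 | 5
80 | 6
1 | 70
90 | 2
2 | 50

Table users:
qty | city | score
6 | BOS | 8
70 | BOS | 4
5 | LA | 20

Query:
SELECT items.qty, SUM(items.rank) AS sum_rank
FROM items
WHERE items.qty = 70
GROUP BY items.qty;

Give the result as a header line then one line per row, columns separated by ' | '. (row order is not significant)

After WHERE (1 rows):
items.rank | items.qty
1 | 70
After GROUP BY (1 rows):
items.qty | sum_rank
70 | 1

== RESULT ==
items.qty | sum_rank
70 | 1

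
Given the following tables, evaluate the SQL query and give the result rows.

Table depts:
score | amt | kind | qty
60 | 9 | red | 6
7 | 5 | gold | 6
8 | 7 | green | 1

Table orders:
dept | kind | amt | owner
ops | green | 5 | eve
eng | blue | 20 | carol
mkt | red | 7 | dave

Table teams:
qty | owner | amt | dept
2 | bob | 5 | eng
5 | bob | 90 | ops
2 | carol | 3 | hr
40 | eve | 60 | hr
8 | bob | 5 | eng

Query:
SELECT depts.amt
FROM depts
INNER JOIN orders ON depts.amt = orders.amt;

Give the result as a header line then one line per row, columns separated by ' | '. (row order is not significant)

After JOIN orders (2 rows):
depts.score | depts.amt | depts.kind | depts.qty | orders.dept | orders.kind | orders.amt | orders.owner
7 | 5 | gold | 6 | ops | green | 5 | eve
8 | 7 | green | 1 | mkt | red | 7 | dave
After SELECT (2 rows):
depts.amt
5
7

== RESULT ==
depts.amt
5
7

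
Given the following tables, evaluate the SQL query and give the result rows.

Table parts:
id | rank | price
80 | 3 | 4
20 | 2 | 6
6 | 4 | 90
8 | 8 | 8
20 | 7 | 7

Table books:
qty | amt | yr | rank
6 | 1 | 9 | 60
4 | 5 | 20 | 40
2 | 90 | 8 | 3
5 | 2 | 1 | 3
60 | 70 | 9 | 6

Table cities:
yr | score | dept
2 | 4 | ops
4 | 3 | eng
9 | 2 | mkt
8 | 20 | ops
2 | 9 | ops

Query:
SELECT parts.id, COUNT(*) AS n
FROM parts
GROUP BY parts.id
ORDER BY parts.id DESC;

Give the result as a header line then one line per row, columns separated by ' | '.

After GROUP BY (4 rows):
parts.id | n
80 | 1
20 | 2
6 | 1
8 | 1
After ORDER BY (4 rows):
parts.id | n
80 | 1
20 | 2
8 | 1
6 | 1

== RESULT ==
parts.id | n
80 | 1
20 | 2
8 | 1
6 | 1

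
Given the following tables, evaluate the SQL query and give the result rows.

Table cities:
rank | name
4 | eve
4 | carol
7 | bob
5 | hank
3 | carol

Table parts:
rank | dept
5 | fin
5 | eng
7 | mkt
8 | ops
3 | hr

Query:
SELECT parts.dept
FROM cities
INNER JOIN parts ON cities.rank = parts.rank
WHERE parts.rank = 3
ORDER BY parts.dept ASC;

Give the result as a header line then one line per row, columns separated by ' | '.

After JOIN parts (4 rows):
cities.rank | cities.name | parts.rank | parts.dept
7 | bob | 7 | mkt
5 | hank | 5 | fin
5 | hank | 5 | eng
3 | carol | 3 | hr
After WHERE (1 rows):
cities.rank | cities.name | parts.rank | parts.dept
3 | carol | 3 | hr
After SELECT (1 rows):
parts.dept
hr
After ORDER BY (1 rows):
parts.dept
hr

== RESULT ==
parts.dept
hr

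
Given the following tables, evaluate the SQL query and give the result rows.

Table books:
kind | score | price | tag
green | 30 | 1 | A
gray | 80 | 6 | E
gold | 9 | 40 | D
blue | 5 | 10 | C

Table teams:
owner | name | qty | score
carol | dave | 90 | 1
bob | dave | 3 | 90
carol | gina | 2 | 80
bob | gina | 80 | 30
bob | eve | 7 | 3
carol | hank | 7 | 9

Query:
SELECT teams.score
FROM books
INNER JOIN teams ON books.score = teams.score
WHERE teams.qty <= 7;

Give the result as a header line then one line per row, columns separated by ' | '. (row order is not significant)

== RESULT ==
teams.score
80
9

Derivation:
After JOIN teams (3 rows):
books.kind | books.score | books.price | books.tag | teams.owner | teams.name | teams.qty | teams.score
green | 30 | 1 | A | bob | gina | 80 | 30
gray | 80 | 6 | E | carol | gina | 2 | 80
gold | 9 | 40 | D | carol | hank | 7 | 9
After WHERE (2 rows):
books.kind | books.score | books.price | books.tag | teams.owner | teams.name | teams.qty | teams.score
gray | 80 | 6 | E | carol | gina | 2 | 80
gold | 9 | 40 | D | carol | hank | 7 | 9
After SELECT (2 rows):
teams.score
80
9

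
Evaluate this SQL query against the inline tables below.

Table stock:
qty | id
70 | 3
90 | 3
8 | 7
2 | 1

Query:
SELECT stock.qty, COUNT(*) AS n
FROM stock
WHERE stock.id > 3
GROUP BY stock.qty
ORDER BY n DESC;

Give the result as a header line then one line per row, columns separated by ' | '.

After WHERE (1 rows):
stock.qty | stock.id
8 | 7
After GROUP BY (1 rows):
stock.qty | n
8 | 1
After ORDER BY (1 rows):
stock.qty | n
8 | 1

== RESULT ==
stock.qty | n
8 | 1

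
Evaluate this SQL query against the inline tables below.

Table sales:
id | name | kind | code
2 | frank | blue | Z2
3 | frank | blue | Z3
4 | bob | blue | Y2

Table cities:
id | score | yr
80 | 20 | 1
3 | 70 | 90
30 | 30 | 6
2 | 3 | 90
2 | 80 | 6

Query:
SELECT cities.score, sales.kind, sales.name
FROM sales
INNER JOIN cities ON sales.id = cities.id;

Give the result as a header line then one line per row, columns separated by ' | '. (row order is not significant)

== RESULT ==
cities.score | sales.kind | sales.name
3 | blue | frank
80 | blue | frank
70 | blue | frank

Derivation:
After JOIN cities (3 rows):
sales.id | sales.name | sales.kind | sales.code | cities.id | cities.score | cities.yr
2 | frank | blue | Z2 | 2 | 3 | 90
2 | frank | blue | Z2 | 2 | 80 | 6
3 | frank | blue | Z3 | 3 | 70 | 90
After SELECT (3 rows):
cities.score | sales.kind | sales.name
3 | blue | frank
80 | blue | frank
70 | blue | frank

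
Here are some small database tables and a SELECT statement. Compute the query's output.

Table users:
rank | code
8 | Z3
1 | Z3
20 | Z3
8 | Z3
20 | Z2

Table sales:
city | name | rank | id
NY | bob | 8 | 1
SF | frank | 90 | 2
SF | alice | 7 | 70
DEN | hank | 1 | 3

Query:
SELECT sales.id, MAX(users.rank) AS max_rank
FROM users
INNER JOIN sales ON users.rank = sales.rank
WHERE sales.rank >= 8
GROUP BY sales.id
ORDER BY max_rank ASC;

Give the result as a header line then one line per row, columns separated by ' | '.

== RESULT ==
sales.id | max_rank
1 | 8

Derivation:
After JOIN sales (3 rows):
users.rank | users.code | sales.city | sales.name | sales.rank | sales.id
8 | Z3 | NY | bob | 8 | 1
1 | Z3 | DEN | hank | 1 | 3
8 | Z3 | NY | bob | 8 | 1
After WHERE (2 rows):
users.rank | users.code | sales.city | sales.name | sales.rank | sales.id
8 | Z3 | NY | bob | 8 | 1
8 | Z3 | NY | bob | 8 | 1
After GROUP BY (1 rows):
sales.id | max_rank
1 | 8
After ORDER BY (1 rows):
sales.id | max_rank
1 | 8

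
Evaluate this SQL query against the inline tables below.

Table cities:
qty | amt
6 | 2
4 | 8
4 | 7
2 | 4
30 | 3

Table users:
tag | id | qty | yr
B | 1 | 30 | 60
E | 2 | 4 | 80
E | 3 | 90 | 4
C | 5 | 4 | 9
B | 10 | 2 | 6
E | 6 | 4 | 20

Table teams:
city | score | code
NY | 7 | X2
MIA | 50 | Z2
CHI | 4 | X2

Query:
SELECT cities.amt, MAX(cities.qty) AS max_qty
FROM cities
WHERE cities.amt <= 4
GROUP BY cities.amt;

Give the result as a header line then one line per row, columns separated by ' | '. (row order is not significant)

== RESULT ==
cities.amt | max_qty
2 | 6
4 | 2
3 | 30

Derivation:
After WHERE (3 rows):
cities.qty | cities.amt
6 | 2
2 | 4
30 | 3
After GROUP BY (3 rows):
cities.amt | max_qty
2 | 6
4 | 2
3 | 30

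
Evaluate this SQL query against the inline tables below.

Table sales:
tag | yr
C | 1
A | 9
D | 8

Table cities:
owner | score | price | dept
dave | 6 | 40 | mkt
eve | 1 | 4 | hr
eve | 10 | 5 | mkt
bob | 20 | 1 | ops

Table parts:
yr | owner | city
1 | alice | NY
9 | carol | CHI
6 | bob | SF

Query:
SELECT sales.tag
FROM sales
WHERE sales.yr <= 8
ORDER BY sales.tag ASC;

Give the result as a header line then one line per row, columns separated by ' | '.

After WHERE (2 rows):
sales.tag | sales.yr
C | 1
D | 8
After SELECT (2 rows):
sales.tag
C
D
After ORDER BY (2 rows):
sales.tag
C
D

== RESULT ==
sales.tag
C
D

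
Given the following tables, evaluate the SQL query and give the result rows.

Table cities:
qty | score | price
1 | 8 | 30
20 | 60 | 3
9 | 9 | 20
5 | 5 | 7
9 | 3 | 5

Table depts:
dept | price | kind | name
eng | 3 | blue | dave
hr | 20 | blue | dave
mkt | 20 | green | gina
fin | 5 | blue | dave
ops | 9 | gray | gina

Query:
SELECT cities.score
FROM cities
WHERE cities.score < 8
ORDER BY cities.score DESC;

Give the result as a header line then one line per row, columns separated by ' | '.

After WHERE (2 rows):
cities.qty | cities.score | cities.price
5 | 5 | 7
9 | 3 | 5
After SELECT (2 rows):
cities.score
5
3
After ORDER BY (2 rows):
cities.score
5
3

== RESULT ==
cities.score
5
3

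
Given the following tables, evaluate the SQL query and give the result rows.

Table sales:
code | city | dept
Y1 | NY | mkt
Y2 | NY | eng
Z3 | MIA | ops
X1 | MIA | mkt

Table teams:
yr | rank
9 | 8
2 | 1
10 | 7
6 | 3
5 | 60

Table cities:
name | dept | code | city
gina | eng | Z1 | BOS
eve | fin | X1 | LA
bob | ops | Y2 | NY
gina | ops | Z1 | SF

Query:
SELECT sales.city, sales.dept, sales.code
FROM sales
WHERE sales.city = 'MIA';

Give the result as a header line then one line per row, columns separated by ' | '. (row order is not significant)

After WHERE (2 rows):
sales.code | sales.city | sales.dept
Z3 | MIA | ops
X1 | MIA | mkt
After SELECT (2 rows):
sales.city | sales.dept | sales.code
MIA | ops | Z3
MIA | mkt | X1

== RESULT ==
sales.city | sales.dept | sales.code
MIA | ops | Z3
MIA | mkt | X1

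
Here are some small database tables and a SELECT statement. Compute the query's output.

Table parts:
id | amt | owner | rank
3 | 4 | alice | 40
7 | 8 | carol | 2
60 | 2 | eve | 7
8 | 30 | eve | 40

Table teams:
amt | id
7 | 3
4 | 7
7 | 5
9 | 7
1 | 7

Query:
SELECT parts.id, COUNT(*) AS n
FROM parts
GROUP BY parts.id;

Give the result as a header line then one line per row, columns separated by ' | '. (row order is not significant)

== RESULT ==
parts.id | n
3 | 1
7 | 1
60 | 1
8 | 1

Derivation:
After GROUP BY (4 rows):
parts.id | n
3 | 1
7 | 1
60 | 1
8 | 1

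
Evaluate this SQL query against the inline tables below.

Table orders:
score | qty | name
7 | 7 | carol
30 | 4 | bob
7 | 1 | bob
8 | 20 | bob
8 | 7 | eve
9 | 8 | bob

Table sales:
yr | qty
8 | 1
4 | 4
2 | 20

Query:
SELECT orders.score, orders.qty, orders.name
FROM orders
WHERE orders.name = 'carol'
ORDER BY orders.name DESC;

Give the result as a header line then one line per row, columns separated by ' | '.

== RESULT ==
orders.score | orders.qty | orders.name
7 | 7 | carol

Derivation:
After WHERE (1 rows):
orders.score | orders.qty | orders.name
7 | 7 | carol
After SELECT (1 rows):
orders.score | orders.qty | orders.name
7 | 7 | carol
After ORDER BY (1 rows):
orders.score | orders.qty | orders.name
7 | 7 | carol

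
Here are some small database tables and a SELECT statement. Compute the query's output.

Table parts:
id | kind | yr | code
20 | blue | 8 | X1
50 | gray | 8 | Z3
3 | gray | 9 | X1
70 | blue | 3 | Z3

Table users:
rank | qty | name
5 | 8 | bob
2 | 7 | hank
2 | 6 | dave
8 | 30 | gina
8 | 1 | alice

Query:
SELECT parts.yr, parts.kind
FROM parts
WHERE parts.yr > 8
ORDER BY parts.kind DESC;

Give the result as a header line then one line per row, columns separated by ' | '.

After WHERE (1 rows):
parts.id | parts.kind | parts.yr | parts.code
3 | gray | 9 | X1
After SELECT (1 rows):
parts.yr | parts.kind
9 | gray
After ORDER BY (1 rows):
parts.yr | parts.kind
9 | gray

== RESULT ==
parts.yr | parts.kind
9 | gray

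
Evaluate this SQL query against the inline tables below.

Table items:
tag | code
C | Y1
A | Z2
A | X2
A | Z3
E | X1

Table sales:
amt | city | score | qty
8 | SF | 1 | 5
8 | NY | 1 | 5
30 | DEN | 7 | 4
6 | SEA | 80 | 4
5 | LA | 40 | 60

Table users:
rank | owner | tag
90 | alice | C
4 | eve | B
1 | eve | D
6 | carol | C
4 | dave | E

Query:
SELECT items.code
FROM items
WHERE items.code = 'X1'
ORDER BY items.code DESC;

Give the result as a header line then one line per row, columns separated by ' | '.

== RESULT ==
items.code
X1

Derivation:
After WHERE (1 rows):
items.tag | items.code
E | X1
After SELECT (1 rows):
items.code
X1
After ORDER BY (1 rows):
items.code
X1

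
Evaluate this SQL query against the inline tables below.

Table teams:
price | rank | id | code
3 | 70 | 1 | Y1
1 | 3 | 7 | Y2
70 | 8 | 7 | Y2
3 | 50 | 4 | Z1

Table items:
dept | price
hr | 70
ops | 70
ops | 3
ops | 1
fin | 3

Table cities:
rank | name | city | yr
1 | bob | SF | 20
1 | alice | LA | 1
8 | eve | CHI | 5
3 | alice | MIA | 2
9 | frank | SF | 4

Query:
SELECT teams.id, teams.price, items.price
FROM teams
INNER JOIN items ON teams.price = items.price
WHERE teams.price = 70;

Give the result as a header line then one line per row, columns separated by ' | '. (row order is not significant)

After JOIN items (7 rows):
teams.price | teams.rank | teams.id | teams.code | items.dept | items.price
3 | 70 | 1 | Y1 | ops | 3
3 | 70 | 1 | Y1 | fin | 3
1 | 3 | 7 | Y2 | ops | 1
70 | 8 | 7 | Y2 | hr | 70
70 | 8 | 7 | Y2 | ops | 70
3 | 50 | 4 | Z1 | ops | 3
3 | 50 | 4 | Z1 | fin | 3
After WHERE (2 rows):
teams.price | teams.rank | teams.id | teams.code | items.dept | items.price
70 | 8 | 7 | Y2 | hr | 70
70 | 8 | 7 | Y2 | ops | 70
After SELECT (2 rows):
teams.id | teams.price | items.price
7 | 70 | 70
7 | 70 | 70

== RESULT ==
teams.id | teams.price | items.price
7 | 70 | 70
7 | 70 | 70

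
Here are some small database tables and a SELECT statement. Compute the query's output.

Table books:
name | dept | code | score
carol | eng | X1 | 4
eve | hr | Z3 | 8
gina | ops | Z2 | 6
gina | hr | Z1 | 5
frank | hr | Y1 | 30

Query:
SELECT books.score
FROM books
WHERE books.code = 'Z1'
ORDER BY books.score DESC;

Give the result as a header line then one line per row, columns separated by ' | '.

== RESULT ==
books.score
5

Derivation:
After WHERE (1 rows):
books.name | books.dept | books.code | books.score
gina | hr | Z1 | 5
After SELECT (1 rows):
books.score
5
After ORDER BY (1 rows):
books.score
5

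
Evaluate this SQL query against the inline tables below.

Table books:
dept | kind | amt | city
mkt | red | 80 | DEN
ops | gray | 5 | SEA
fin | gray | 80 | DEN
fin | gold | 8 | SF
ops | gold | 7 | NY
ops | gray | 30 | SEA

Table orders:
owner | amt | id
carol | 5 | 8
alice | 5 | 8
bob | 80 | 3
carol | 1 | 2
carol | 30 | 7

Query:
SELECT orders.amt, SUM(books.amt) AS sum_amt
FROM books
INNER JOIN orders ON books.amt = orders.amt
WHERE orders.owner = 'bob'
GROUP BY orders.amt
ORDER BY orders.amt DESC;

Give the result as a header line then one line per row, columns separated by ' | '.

== RESULT ==
orders.amt | sum_amt
80 | 160

Derivation:
After JOIN orders (5 rows):
books.dept | books.kind | books.amt | books.city | orders.owner | orders.amt | orders.id
mkt | red | 80 | DEN | bob | 80 | 3
ops | gray | 5 | SEA | carol | 5 | 8
ops | gray | 5 | SEA | alice | 5 | 8
fin | gray | 80 | DEN | bob | 80 | 3
ops | gray | 30 | SEA | carol | 30 | 7
After WHERE (2 rows):
books.dept | books.kind | books.amt | books.city | orders.owner | orders.amt | orders.id
mkt | red | 80 | DEN | bob | 80 | 3
fin | gray | 80 | DEN | bob | 80 | 3
After GROUP BY (1 rows):
orders.amt | sum_amt
80 | 160
After ORDER BY (1 rows):
orders.amt | sum_amt
80 | 160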